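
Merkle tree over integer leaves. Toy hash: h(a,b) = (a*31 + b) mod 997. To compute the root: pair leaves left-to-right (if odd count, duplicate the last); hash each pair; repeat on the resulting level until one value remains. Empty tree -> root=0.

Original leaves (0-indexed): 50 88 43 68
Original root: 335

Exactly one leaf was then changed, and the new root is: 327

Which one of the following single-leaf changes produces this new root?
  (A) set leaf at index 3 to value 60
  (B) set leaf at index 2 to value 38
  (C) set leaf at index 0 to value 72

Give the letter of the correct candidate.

Original leaves: [50, 88, 43, 68]
Target new root: 327
Try each candidate change and compute the resulting root:
Candidate A: set leaf[3] = 60 -> leaves = [50, 88, 43, 60]
  L0: [50, 88, 43, 60]
  L1: h(50,88)=(50*31+88)%997=641 h(43,60)=(43*31+60)%997=396 -> [641, 396]
  L2: h(641,396)=(641*31+396)%997=327 -> [327]
  root = 327 == target 327  ** MATCH **
Candidate B: set leaf[2] = 38 -> leaves = [50, 88, 38, 68]
  L0: [50, 88, 38, 68]
  L1: h(50,88)=(50*31+88)%997=641 h(38,68)=(38*31+68)%997=249 -> [641, 249]
  L2: h(641,249)=(641*31+249)%997=180 -> [180]
  root = 180 != target 327
Candidate C: set leaf[0] = 72 -> leaves = [72, 88, 43, 68]
  L0: [72, 88, 43, 68]
  L1: h(72,88)=(72*31+88)%997=326 h(43,68)=(43*31+68)%997=404 -> [326, 404]
  L2: h(326,404)=(326*31+404)%997=540 -> [540]
  root = 540 != target 327
Candidate A produces the target root.

Answer: A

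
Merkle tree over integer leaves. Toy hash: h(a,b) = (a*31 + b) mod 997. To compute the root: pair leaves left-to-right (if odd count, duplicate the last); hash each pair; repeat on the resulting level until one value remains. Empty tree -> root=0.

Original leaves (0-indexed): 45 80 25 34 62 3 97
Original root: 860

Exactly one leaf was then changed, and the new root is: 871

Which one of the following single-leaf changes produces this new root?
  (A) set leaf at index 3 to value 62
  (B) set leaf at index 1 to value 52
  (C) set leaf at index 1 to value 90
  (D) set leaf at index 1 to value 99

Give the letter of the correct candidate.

Original leaves: [45, 80, 25, 34, 62, 3, 97]
Target new root: 871
Try each candidate change and compute the resulting root:
Candidate A: set leaf[3] = 62 -> leaves = [45, 80, 25, 62, 62, 3, 97]
  L0: [45, 80, 25, 62, 62, 3, 97]
  L1: h(45,80)=(45*31+80)%997=478 h(25,62)=(25*31+62)%997=837 h(62,3)=(62*31+3)%997=928 h(97,97)=(97*31+97)%997=113 -> [478, 837, 928, 113]
  L2: h(478,837)=(478*31+837)%997=700 h(928,113)=(928*31+113)%997=965 -> [700, 965]
  L3: h(700,965)=(700*31+965)%997=731 -> [731]
  root = 731 != target 871
Candidate B: set leaf[1] = 52 -> leaves = [45, 52, 25, 34, 62, 3, 97]
  L0: [45, 52, 25, 34, 62, 3, 97]
  L1: h(45,52)=(45*31+52)%997=450 h(25,34)=(25*31+34)%997=809 h(62,3)=(62*31+3)%997=928 h(97,97)=(97*31+97)%997=113 -> [450, 809, 928, 113]
  L2: h(450,809)=(450*31+809)%997=801 h(928,113)=(928*31+113)%997=965 -> [801, 965]
  L3: h(801,965)=(801*31+965)%997=871 -> [871]
  root = 871 == target 871  ** MATCH **
Candidate C: set leaf[1] = 90 -> leaves = [45, 90, 25, 34, 62, 3, 97]
  L0: [45, 90, 25, 34, 62, 3, 97]
  L1: h(45,90)=(45*31+90)%997=488 h(25,34)=(25*31+34)%997=809 h(62,3)=(62*31+3)%997=928 h(97,97)=(97*31+97)%997=113 -> [488, 809, 928, 113]
  L2: h(488,809)=(488*31+809)%997=982 h(928,113)=(928*31+113)%997=965 -> [982, 965]
  L3: h(982,965)=(982*31+965)%997=500 -> [500]
  root = 500 != target 871
Candidate D: set leaf[1] = 99 -> leaves = [45, 99, 25, 34, 62, 3, 97]
  L0: [45, 99, 25, 34, 62, 3, 97]
  L1: h(45,99)=(45*31+99)%997=497 h(25,34)=(25*31+34)%997=809 h(62,3)=(62*31+3)%997=928 h(97,97)=(97*31+97)%997=113 -> [497, 809, 928, 113]
  L2: h(497,809)=(497*31+809)%997=264 h(928,113)=(928*31+113)%997=965 -> [264, 965]
  L3: h(264,965)=(264*31+965)%997=176 -> [176]
  root = 176 != target 871
Candidate B produces the target root.

Answer: B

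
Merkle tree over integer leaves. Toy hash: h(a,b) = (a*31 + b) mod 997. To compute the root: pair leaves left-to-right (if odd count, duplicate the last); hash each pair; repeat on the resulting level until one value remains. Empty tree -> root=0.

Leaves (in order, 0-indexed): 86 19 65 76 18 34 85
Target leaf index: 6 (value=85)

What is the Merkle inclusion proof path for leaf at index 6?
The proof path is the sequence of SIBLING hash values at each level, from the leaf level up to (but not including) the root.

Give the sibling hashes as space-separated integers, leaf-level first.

Answer: 85 592 581

Derivation:
L0 (leaves): [86, 19, 65, 76, 18, 34, 85], target index=6
L1: h(86,19)=(86*31+19)%997=691 [pair 0] h(65,76)=(65*31+76)%997=97 [pair 1] h(18,34)=(18*31+34)%997=592 [pair 2] h(85,85)=(85*31+85)%997=726 [pair 3] -> [691, 97, 592, 726]
  Sibling for proof at L0: 85
L2: h(691,97)=(691*31+97)%997=581 [pair 0] h(592,726)=(592*31+726)%997=135 [pair 1] -> [581, 135]
  Sibling for proof at L1: 592
L3: h(581,135)=(581*31+135)%997=200 [pair 0] -> [200]
  Sibling for proof at L2: 581
Root: 200
Proof path (sibling hashes from leaf to root): [85, 592, 581]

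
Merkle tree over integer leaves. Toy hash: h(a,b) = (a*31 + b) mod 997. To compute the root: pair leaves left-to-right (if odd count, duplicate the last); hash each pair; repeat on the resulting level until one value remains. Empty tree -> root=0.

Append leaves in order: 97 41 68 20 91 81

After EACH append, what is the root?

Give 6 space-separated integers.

Answer: 97 57 952 904 571 251

Derivation:
After append 97 (leaves=[97]):
  L0: [97]
  root=97
After append 41 (leaves=[97, 41]):
  L0: [97, 41]
  L1: h(97,41)=(97*31+41)%997=57 -> [57]
  root=57
After append 68 (leaves=[97, 41, 68]):
  L0: [97, 41, 68]
  L1: h(97,41)=(97*31+41)%997=57 h(68,68)=(68*31+68)%997=182 -> [57, 182]
  L2: h(57,182)=(57*31+182)%997=952 -> [952]
  root=952
After append 20 (leaves=[97, 41, 68, 20]):
  L0: [97, 41, 68, 20]
  L1: h(97,41)=(97*31+41)%997=57 h(68,20)=(68*31+20)%997=134 -> [57, 134]
  L2: h(57,134)=(57*31+134)%997=904 -> [904]
  root=904
After append 91 (leaves=[97, 41, 68, 20, 91]):
  L0: [97, 41, 68, 20, 91]
  L1: h(97,41)=(97*31+41)%997=57 h(68,20)=(68*31+20)%997=134 h(91,91)=(91*31+91)%997=918 -> [57, 134, 918]
  L2: h(57,134)=(57*31+134)%997=904 h(918,918)=(918*31+918)%997=463 -> [904, 463]
  L3: h(904,463)=(904*31+463)%997=571 -> [571]
  root=571
After append 81 (leaves=[97, 41, 68, 20, 91, 81]):
  L0: [97, 41, 68, 20, 91, 81]
  L1: h(97,41)=(97*31+41)%997=57 h(68,20)=(68*31+20)%997=134 h(91,81)=(91*31+81)%997=908 -> [57, 134, 908]
  L2: h(57,134)=(57*31+134)%997=904 h(908,908)=(908*31+908)%997=143 -> [904, 143]
  L3: h(904,143)=(904*31+143)%997=251 -> [251]
  root=251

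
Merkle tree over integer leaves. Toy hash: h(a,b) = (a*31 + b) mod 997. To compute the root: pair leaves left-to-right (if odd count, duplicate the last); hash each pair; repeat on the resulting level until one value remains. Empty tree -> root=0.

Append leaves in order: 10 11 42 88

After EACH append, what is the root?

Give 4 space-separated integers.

After append 10 (leaves=[10]):
  L0: [10]
  root=10
After append 11 (leaves=[10, 11]):
  L0: [10, 11]
  L1: h(10,11)=(10*31+11)%997=321 -> [321]
  root=321
After append 42 (leaves=[10, 11, 42]):
  L0: [10, 11, 42]
  L1: h(10,11)=(10*31+11)%997=321 h(42,42)=(42*31+42)%997=347 -> [321, 347]
  L2: h(321,347)=(321*31+347)%997=328 -> [328]
  root=328
After append 88 (leaves=[10, 11, 42, 88]):
  L0: [10, 11, 42, 88]
  L1: h(10,11)=(10*31+11)%997=321 h(42,88)=(42*31+88)%997=393 -> [321, 393]
  L2: h(321,393)=(321*31+393)%997=374 -> [374]
  root=374

Answer: 10 321 328 374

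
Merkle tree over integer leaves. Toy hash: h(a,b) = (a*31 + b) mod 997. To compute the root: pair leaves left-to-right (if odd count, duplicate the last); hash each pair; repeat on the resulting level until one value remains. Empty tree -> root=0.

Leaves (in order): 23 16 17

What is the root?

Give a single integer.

L0: [23, 16, 17]
L1: h(23,16)=(23*31+16)%997=729 h(17,17)=(17*31+17)%997=544 -> [729, 544]
L2: h(729,544)=(729*31+544)%997=212 -> [212]

Answer: 212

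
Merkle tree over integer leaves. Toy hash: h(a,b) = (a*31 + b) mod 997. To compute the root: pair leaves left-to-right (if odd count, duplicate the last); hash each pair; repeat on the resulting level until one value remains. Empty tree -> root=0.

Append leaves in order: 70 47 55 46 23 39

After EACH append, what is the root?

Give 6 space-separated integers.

Answer: 70 223 697 688 15 527

Derivation:
After append 70 (leaves=[70]):
  L0: [70]
  root=70
After append 47 (leaves=[70, 47]):
  L0: [70, 47]
  L1: h(70,47)=(70*31+47)%997=223 -> [223]
  root=223
After append 55 (leaves=[70, 47, 55]):
  L0: [70, 47, 55]
  L1: h(70,47)=(70*31+47)%997=223 h(55,55)=(55*31+55)%997=763 -> [223, 763]
  L2: h(223,763)=(223*31+763)%997=697 -> [697]
  root=697
After append 46 (leaves=[70, 47, 55, 46]):
  L0: [70, 47, 55, 46]
  L1: h(70,47)=(70*31+47)%997=223 h(55,46)=(55*31+46)%997=754 -> [223, 754]
  L2: h(223,754)=(223*31+754)%997=688 -> [688]
  root=688
After append 23 (leaves=[70, 47, 55, 46, 23]):
  L0: [70, 47, 55, 46, 23]
  L1: h(70,47)=(70*31+47)%997=223 h(55,46)=(55*31+46)%997=754 h(23,23)=(23*31+23)%997=736 -> [223, 754, 736]
  L2: h(223,754)=(223*31+754)%997=688 h(736,736)=(736*31+736)%997=621 -> [688, 621]
  L3: h(688,621)=(688*31+621)%997=15 -> [15]
  root=15
After append 39 (leaves=[70, 47, 55, 46, 23, 39]):
  L0: [70, 47, 55, 46, 23, 39]
  L1: h(70,47)=(70*31+47)%997=223 h(55,46)=(55*31+46)%997=754 h(23,39)=(23*31+39)%997=752 -> [223, 754, 752]
  L2: h(223,754)=(223*31+754)%997=688 h(752,752)=(752*31+752)%997=136 -> [688, 136]
  L3: h(688,136)=(688*31+136)%997=527 -> [527]
  root=527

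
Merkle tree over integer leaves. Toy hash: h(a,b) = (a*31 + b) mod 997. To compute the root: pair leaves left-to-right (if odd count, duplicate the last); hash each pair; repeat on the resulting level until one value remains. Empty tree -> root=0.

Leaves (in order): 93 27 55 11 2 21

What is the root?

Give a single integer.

L0: [93, 27, 55, 11, 2, 21]
L1: h(93,27)=(93*31+27)%997=916 h(55,11)=(55*31+11)%997=719 h(2,21)=(2*31+21)%997=83 -> [916, 719, 83]
L2: h(916,719)=(916*31+719)%997=202 h(83,83)=(83*31+83)%997=662 -> [202, 662]
L3: h(202,662)=(202*31+662)%997=942 -> [942]

Answer: 942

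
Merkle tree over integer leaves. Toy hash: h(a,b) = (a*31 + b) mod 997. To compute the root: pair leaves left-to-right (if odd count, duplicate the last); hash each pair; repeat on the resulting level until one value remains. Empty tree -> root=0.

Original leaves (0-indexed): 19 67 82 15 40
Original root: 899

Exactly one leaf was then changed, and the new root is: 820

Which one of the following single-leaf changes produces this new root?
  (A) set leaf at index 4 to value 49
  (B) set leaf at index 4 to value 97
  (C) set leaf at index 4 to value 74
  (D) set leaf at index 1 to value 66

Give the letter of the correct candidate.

Answer: C

Derivation:
Original leaves: [19, 67, 82, 15, 40]
Target new root: 820
Try each candidate change and compute the resulting root:
Candidate A: set leaf[4] = 49 -> leaves = [19, 67, 82, 15, 49]
  L0: [19, 67, 82, 15, 49]
  L1: h(19,67)=(19*31+67)%997=656 h(82,15)=(82*31+15)%997=563 h(49,49)=(49*31+49)%997=571 -> [656, 563, 571]
  L2: h(656,563)=(656*31+563)%997=959 h(571,571)=(571*31+571)%997=326 -> [959, 326]
  L3: h(959,326)=(959*31+326)%997=145 -> [145]
  root = 145 != target 820
Candidate B: set leaf[4] = 97 -> leaves = [19, 67, 82, 15, 97]
  L0: [19, 67, 82, 15, 97]
  L1: h(19,67)=(19*31+67)%997=656 h(82,15)=(82*31+15)%997=563 h(97,97)=(97*31+97)%997=113 -> [656, 563, 113]
  L2: h(656,563)=(656*31+563)%997=959 h(113,113)=(113*31+113)%997=625 -> [959, 625]
  L3: h(959,625)=(959*31+625)%997=444 -> [444]
  root = 444 != target 820
Candidate C: set leaf[4] = 74 -> leaves = [19, 67, 82, 15, 74]
  L0: [19, 67, 82, 15, 74]
  L1: h(19,67)=(19*31+67)%997=656 h(82,15)=(82*31+15)%997=563 h(74,74)=(74*31+74)%997=374 -> [656, 563, 374]
  L2: h(656,563)=(656*31+563)%997=959 h(374,374)=(374*31+374)%997=4 -> [959, 4]
  L3: h(959,4)=(959*31+4)%997=820 -> [820]
  root = 820 == target 820  ** MATCH **
Candidate D: set leaf[1] = 66 -> leaves = [19, 66, 82, 15, 40]
  L0: [19, 66, 82, 15, 40]
  L1: h(19,66)=(19*31+66)%997=655 h(82,15)=(82*31+15)%997=563 h(40,40)=(40*31+40)%997=283 -> [655, 563, 283]
  L2: h(655,563)=(655*31+563)%997=928 h(283,283)=(283*31+283)%997=83 -> [928, 83]
  L3: h(928,83)=(928*31+83)%997=935 -> [935]
  root = 935 != target 820
Candidate C produces the target root.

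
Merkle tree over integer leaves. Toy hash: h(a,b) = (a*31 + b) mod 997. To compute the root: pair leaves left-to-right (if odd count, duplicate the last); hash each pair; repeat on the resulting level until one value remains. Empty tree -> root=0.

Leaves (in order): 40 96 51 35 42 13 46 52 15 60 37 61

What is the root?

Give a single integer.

L0: [40, 96, 51, 35, 42, 13, 46, 52, 15, 60, 37, 61]
L1: h(40,96)=(40*31+96)%997=339 h(51,35)=(51*31+35)%997=619 h(42,13)=(42*31+13)%997=318 h(46,52)=(46*31+52)%997=481 h(15,60)=(15*31+60)%997=525 h(37,61)=(37*31+61)%997=211 -> [339, 619, 318, 481, 525, 211]
L2: h(339,619)=(339*31+619)%997=161 h(318,481)=(318*31+481)%997=369 h(525,211)=(525*31+211)%997=534 -> [161, 369, 534]
L3: h(161,369)=(161*31+369)%997=375 h(534,534)=(534*31+534)%997=139 -> [375, 139]
L4: h(375,139)=(375*31+139)%997=797 -> [797]

Answer: 797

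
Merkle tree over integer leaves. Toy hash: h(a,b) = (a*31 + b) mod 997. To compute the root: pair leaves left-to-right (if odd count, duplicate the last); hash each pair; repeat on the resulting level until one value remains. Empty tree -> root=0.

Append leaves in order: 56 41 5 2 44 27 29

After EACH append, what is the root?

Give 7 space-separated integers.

Answer: 56 780 412 409 906 362 896

Derivation:
After append 56 (leaves=[56]):
  L0: [56]
  root=56
After append 41 (leaves=[56, 41]):
  L0: [56, 41]
  L1: h(56,41)=(56*31+41)%997=780 -> [780]
  root=780
After append 5 (leaves=[56, 41, 5]):
  L0: [56, 41, 5]
  L1: h(56,41)=(56*31+41)%997=780 h(5,5)=(5*31+5)%997=160 -> [780, 160]
  L2: h(780,160)=(780*31+160)%997=412 -> [412]
  root=412
After append 2 (leaves=[56, 41, 5, 2]):
  L0: [56, 41, 5, 2]
  L1: h(56,41)=(56*31+41)%997=780 h(5,2)=(5*31+2)%997=157 -> [780, 157]
  L2: h(780,157)=(780*31+157)%997=409 -> [409]
  root=409
After append 44 (leaves=[56, 41, 5, 2, 44]):
  L0: [56, 41, 5, 2, 44]
  L1: h(56,41)=(56*31+41)%997=780 h(5,2)=(5*31+2)%997=157 h(44,44)=(44*31+44)%997=411 -> [780, 157, 411]
  L2: h(780,157)=(780*31+157)%997=409 h(411,411)=(411*31+411)%997=191 -> [409, 191]
  L3: h(409,191)=(409*31+191)%997=906 -> [906]
  root=906
After append 27 (leaves=[56, 41, 5, 2, 44, 27]):
  L0: [56, 41, 5, 2, 44, 27]
  L1: h(56,41)=(56*31+41)%997=780 h(5,2)=(5*31+2)%997=157 h(44,27)=(44*31+27)%997=394 -> [780, 157, 394]
  L2: h(780,157)=(780*31+157)%997=409 h(394,394)=(394*31+394)%997=644 -> [409, 644]
  L3: h(409,644)=(409*31+644)%997=362 -> [362]
  root=362
After append 29 (leaves=[56, 41, 5, 2, 44, 27, 29]):
  L0: [56, 41, 5, 2, 44, 27, 29]
  L1: h(56,41)=(56*31+41)%997=780 h(5,2)=(5*31+2)%997=157 h(44,27)=(44*31+27)%997=394 h(29,29)=(29*31+29)%997=928 -> [780, 157, 394, 928]
  L2: h(780,157)=(780*31+157)%997=409 h(394,928)=(394*31+928)%997=181 -> [409, 181]
  L3: h(409,181)=(409*31+181)%997=896 -> [896]
  root=896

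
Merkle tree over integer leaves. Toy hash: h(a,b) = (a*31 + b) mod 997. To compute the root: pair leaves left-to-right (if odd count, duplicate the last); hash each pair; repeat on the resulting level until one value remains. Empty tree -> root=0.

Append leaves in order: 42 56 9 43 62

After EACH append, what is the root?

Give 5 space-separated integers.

Answer: 42 361 512 546 654

Derivation:
After append 42 (leaves=[42]):
  L0: [42]
  root=42
After append 56 (leaves=[42, 56]):
  L0: [42, 56]
  L1: h(42,56)=(42*31+56)%997=361 -> [361]
  root=361
After append 9 (leaves=[42, 56, 9]):
  L0: [42, 56, 9]
  L1: h(42,56)=(42*31+56)%997=361 h(9,9)=(9*31+9)%997=288 -> [361, 288]
  L2: h(361,288)=(361*31+288)%997=512 -> [512]
  root=512
After append 43 (leaves=[42, 56, 9, 43]):
  L0: [42, 56, 9, 43]
  L1: h(42,56)=(42*31+56)%997=361 h(9,43)=(9*31+43)%997=322 -> [361, 322]
  L2: h(361,322)=(361*31+322)%997=546 -> [546]
  root=546
After append 62 (leaves=[42, 56, 9, 43, 62]):
  L0: [42, 56, 9, 43, 62]
  L1: h(42,56)=(42*31+56)%997=361 h(9,43)=(9*31+43)%997=322 h(62,62)=(62*31+62)%997=987 -> [361, 322, 987]
  L2: h(361,322)=(361*31+322)%997=546 h(987,987)=(987*31+987)%997=677 -> [546, 677]
  L3: h(546,677)=(546*31+677)%997=654 -> [654]
  root=654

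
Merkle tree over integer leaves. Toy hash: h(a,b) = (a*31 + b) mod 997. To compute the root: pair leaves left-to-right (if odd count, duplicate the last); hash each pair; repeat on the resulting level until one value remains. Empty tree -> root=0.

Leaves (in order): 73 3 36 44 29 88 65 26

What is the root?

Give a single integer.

L0: [73, 3, 36, 44, 29, 88, 65, 26]
L1: h(73,3)=(73*31+3)%997=272 h(36,44)=(36*31+44)%997=163 h(29,88)=(29*31+88)%997=987 h(65,26)=(65*31+26)%997=47 -> [272, 163, 987, 47]
L2: h(272,163)=(272*31+163)%997=619 h(987,47)=(987*31+47)%997=734 -> [619, 734]
L3: h(619,734)=(619*31+734)%997=980 -> [980]

Answer: 980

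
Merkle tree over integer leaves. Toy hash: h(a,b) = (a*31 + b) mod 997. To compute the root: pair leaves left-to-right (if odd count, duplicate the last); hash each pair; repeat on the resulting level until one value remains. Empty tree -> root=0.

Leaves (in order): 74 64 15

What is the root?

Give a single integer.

Answer: 797

Derivation:
L0: [74, 64, 15]
L1: h(74,64)=(74*31+64)%997=364 h(15,15)=(15*31+15)%997=480 -> [364, 480]
L2: h(364,480)=(364*31+480)%997=797 -> [797]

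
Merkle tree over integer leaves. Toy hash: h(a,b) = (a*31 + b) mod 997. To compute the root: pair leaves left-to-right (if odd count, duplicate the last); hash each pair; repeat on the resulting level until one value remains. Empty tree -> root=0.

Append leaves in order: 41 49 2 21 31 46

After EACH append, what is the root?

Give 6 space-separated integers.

After append 41 (leaves=[41]):
  L0: [41]
  root=41
After append 49 (leaves=[41, 49]):
  L0: [41, 49]
  L1: h(41,49)=(41*31+49)%997=323 -> [323]
  root=323
After append 2 (leaves=[41, 49, 2]):
  L0: [41, 49, 2]
  L1: h(41,49)=(41*31+49)%997=323 h(2,2)=(2*31+2)%997=64 -> [323, 64]
  L2: h(323,64)=(323*31+64)%997=107 -> [107]
  root=107
After append 21 (leaves=[41, 49, 2, 21]):
  L0: [41, 49, 2, 21]
  L1: h(41,49)=(41*31+49)%997=323 h(2,21)=(2*31+21)%997=83 -> [323, 83]
  L2: h(323,83)=(323*31+83)%997=126 -> [126]
  root=126
After append 31 (leaves=[41, 49, 2, 21, 31]):
  L0: [41, 49, 2, 21, 31]
  L1: h(41,49)=(41*31+49)%997=323 h(2,21)=(2*31+21)%997=83 h(31,31)=(31*31+31)%997=992 -> [323, 83, 992]
  L2: h(323,83)=(323*31+83)%997=126 h(992,992)=(992*31+992)%997=837 -> [126, 837]
  L3: h(126,837)=(126*31+837)%997=755 -> [755]
  root=755
After append 46 (leaves=[41, 49, 2, 21, 31, 46]):
  L0: [41, 49, 2, 21, 31, 46]
  L1: h(41,49)=(41*31+49)%997=323 h(2,21)=(2*31+21)%997=83 h(31,46)=(31*31+46)%997=10 -> [323, 83, 10]
  L2: h(323,83)=(323*31+83)%997=126 h(10,10)=(10*31+10)%997=320 -> [126, 320]
  L3: h(126,320)=(126*31+320)%997=238 -> [238]
  root=238

Answer: 41 323 107 126 755 238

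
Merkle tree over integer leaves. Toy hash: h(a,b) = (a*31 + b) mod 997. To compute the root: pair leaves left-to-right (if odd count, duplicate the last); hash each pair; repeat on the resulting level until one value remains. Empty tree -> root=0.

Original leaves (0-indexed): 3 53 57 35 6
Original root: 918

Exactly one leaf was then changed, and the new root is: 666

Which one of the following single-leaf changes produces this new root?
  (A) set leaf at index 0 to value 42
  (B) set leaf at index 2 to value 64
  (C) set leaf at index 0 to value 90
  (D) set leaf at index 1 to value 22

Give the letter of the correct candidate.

Original leaves: [3, 53, 57, 35, 6]
Target new root: 666
Try each candidate change and compute the resulting root:
Candidate A: set leaf[0] = 42 -> leaves = [42, 53, 57, 35, 6]
  L0: [42, 53, 57, 35, 6]
  L1: h(42,53)=(42*31+53)%997=358 h(57,35)=(57*31+35)%997=805 h(6,6)=(6*31+6)%997=192 -> [358, 805, 192]
  L2: h(358,805)=(358*31+805)%997=936 h(192,192)=(192*31+192)%997=162 -> [936, 162]
  L3: h(936,162)=(936*31+162)%997=265 -> [265]
  root = 265 != target 666
Candidate B: set leaf[2] = 64 -> leaves = [3, 53, 64, 35, 6]
  L0: [3, 53, 64, 35, 6]
  L1: h(3,53)=(3*31+53)%997=146 h(64,35)=(64*31+35)%997=25 h(6,6)=(6*31+6)%997=192 -> [146, 25, 192]
  L2: h(146,25)=(146*31+25)%997=563 h(192,192)=(192*31+192)%997=162 -> [563, 162]
  L3: h(563,162)=(563*31+162)%997=666 -> [666]
  root = 666 == target 666  ** MATCH **
Candidate C: set leaf[0] = 90 -> leaves = [90, 53, 57, 35, 6]
  L0: [90, 53, 57, 35, 6]
  L1: h(90,53)=(90*31+53)%997=849 h(57,35)=(57*31+35)%997=805 h(6,6)=(6*31+6)%997=192 -> [849, 805, 192]
  L2: h(849,805)=(849*31+805)%997=205 h(192,192)=(192*31+192)%997=162 -> [205, 162]
  L3: h(205,162)=(205*31+162)%997=535 -> [535]
  root = 535 != target 666
Candidate D: set leaf[1] = 22 -> leaves = [3, 22, 57, 35, 6]
  L0: [3, 22, 57, 35, 6]
  L1: h(3,22)=(3*31+22)%997=115 h(57,35)=(57*31+35)%997=805 h(6,6)=(6*31+6)%997=192 -> [115, 805, 192]
  L2: h(115,805)=(115*31+805)%997=382 h(192,192)=(192*31+192)%997=162 -> [382, 162]
  L3: h(382,162)=(382*31+162)%997=40 -> [40]
  root = 40 != target 666
Candidate B produces the target root.

Answer: B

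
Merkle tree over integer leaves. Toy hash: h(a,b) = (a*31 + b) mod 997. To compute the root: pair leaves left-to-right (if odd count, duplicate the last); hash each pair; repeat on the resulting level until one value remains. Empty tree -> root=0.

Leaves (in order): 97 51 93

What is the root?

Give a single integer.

Answer: 68

Derivation:
L0: [97, 51, 93]
L1: h(97,51)=(97*31+51)%997=67 h(93,93)=(93*31+93)%997=982 -> [67, 982]
L2: h(67,982)=(67*31+982)%997=68 -> [68]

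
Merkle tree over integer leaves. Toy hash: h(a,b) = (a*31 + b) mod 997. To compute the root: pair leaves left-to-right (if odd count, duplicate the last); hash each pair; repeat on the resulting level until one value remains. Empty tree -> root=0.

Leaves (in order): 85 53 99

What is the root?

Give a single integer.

L0: [85, 53, 99]
L1: h(85,53)=(85*31+53)%997=694 h(99,99)=(99*31+99)%997=177 -> [694, 177]
L2: h(694,177)=(694*31+177)%997=754 -> [754]

Answer: 754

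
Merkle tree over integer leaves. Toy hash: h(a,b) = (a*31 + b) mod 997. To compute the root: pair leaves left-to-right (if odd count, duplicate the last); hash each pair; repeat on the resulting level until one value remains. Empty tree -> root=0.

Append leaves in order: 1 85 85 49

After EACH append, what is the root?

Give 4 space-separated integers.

After append 1 (leaves=[1]):
  L0: [1]
  root=1
After append 85 (leaves=[1, 85]):
  L0: [1, 85]
  L1: h(1,85)=(1*31+85)%997=116 -> [116]
  root=116
After append 85 (leaves=[1, 85, 85]):
  L0: [1, 85, 85]
  L1: h(1,85)=(1*31+85)%997=116 h(85,85)=(85*31+85)%997=726 -> [116, 726]
  L2: h(116,726)=(116*31+726)%997=334 -> [334]
  root=334
After append 49 (leaves=[1, 85, 85, 49]):
  L0: [1, 85, 85, 49]
  L1: h(1,85)=(1*31+85)%997=116 h(85,49)=(85*31+49)%997=690 -> [116, 690]
  L2: h(116,690)=(116*31+690)%997=298 -> [298]
  root=298

Answer: 1 116 334 298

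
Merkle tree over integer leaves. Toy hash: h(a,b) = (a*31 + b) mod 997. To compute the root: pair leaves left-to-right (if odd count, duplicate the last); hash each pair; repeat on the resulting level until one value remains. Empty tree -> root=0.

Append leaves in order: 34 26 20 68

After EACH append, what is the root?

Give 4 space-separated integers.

After append 34 (leaves=[34]):
  L0: [34]
  root=34
After append 26 (leaves=[34, 26]):
  L0: [34, 26]
  L1: h(34,26)=(34*31+26)%997=83 -> [83]
  root=83
After append 20 (leaves=[34, 26, 20]):
  L0: [34, 26, 20]
  L1: h(34,26)=(34*31+26)%997=83 h(20,20)=(20*31+20)%997=640 -> [83, 640]
  L2: h(83,640)=(83*31+640)%997=222 -> [222]
  root=222
After append 68 (leaves=[34, 26, 20, 68]):
  L0: [34, 26, 20, 68]
  L1: h(34,26)=(34*31+26)%997=83 h(20,68)=(20*31+68)%997=688 -> [83, 688]
  L2: h(83,688)=(83*31+688)%997=270 -> [270]
  root=270

Answer: 34 83 222 270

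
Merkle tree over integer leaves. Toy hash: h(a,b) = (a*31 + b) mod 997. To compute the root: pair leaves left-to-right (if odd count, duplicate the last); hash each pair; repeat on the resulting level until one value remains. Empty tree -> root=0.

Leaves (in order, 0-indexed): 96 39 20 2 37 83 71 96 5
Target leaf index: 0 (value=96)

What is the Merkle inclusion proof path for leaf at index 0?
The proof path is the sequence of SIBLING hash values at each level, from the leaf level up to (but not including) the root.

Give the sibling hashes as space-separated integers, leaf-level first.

L0 (leaves): [96, 39, 20, 2, 37, 83, 71, 96, 5], target index=0
L1: h(96,39)=(96*31+39)%997=24 [pair 0] h(20,2)=(20*31+2)%997=622 [pair 1] h(37,83)=(37*31+83)%997=233 [pair 2] h(71,96)=(71*31+96)%997=303 [pair 3] h(5,5)=(5*31+5)%997=160 [pair 4] -> [24, 622, 233, 303, 160]
  Sibling for proof at L0: 39
L2: h(24,622)=(24*31+622)%997=369 [pair 0] h(233,303)=(233*31+303)%997=547 [pair 1] h(160,160)=(160*31+160)%997=135 [pair 2] -> [369, 547, 135]
  Sibling for proof at L1: 622
L3: h(369,547)=(369*31+547)%997=22 [pair 0] h(135,135)=(135*31+135)%997=332 [pair 1] -> [22, 332]
  Sibling for proof at L2: 547
L4: h(22,332)=(22*31+332)%997=17 [pair 0] -> [17]
  Sibling for proof at L3: 332
Root: 17
Proof path (sibling hashes from leaf to root): [39, 622, 547, 332]

Answer: 39 622 547 332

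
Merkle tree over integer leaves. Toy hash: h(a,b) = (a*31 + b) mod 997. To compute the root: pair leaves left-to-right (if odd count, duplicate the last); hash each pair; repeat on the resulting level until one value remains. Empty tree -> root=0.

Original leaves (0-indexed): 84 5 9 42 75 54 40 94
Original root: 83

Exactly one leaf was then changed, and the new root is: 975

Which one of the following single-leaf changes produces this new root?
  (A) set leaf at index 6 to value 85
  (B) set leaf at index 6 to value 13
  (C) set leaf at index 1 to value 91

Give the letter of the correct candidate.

Answer: C

Derivation:
Original leaves: [84, 5, 9, 42, 75, 54, 40, 94]
Target new root: 975
Try each candidate change and compute the resulting root:
Candidate A: set leaf[6] = 85 -> leaves = [84, 5, 9, 42, 75, 54, 85, 94]
  L0: [84, 5, 9, 42, 75, 54, 85, 94]
  L1: h(84,5)=(84*31+5)%997=615 h(9,42)=(9*31+42)%997=321 h(75,54)=(75*31+54)%997=385 h(85,94)=(85*31+94)%997=735 -> [615, 321, 385, 735]
  L2: h(615,321)=(615*31+321)%997=443 h(385,735)=(385*31+735)%997=706 -> [443, 706]
  L3: h(443,706)=(443*31+706)%997=481 -> [481]
  root = 481 != target 975
Candidate B: set leaf[6] = 13 -> leaves = [84, 5, 9, 42, 75, 54, 13, 94]
  L0: [84, 5, 9, 42, 75, 54, 13, 94]
  L1: h(84,5)=(84*31+5)%997=615 h(9,42)=(9*31+42)%997=321 h(75,54)=(75*31+54)%997=385 h(13,94)=(13*31+94)%997=497 -> [615, 321, 385, 497]
  L2: h(615,321)=(615*31+321)%997=443 h(385,497)=(385*31+497)%997=468 -> [443, 468]
  L3: h(443,468)=(443*31+468)%997=243 -> [243]
  root = 243 != target 975
Candidate C: set leaf[1] = 91 -> leaves = [84, 91, 9, 42, 75, 54, 40, 94]
  L0: [84, 91, 9, 42, 75, 54, 40, 94]
  L1: h(84,91)=(84*31+91)%997=701 h(9,42)=(9*31+42)%997=321 h(75,54)=(75*31+54)%997=385 h(40,94)=(40*31+94)%997=337 -> [701, 321, 385, 337]
  L2: h(701,321)=(701*31+321)%997=118 h(385,337)=(385*31+337)%997=308 -> [118, 308]
  L3: h(118,308)=(118*31+308)%997=975 -> [975]
  root = 975 == target 975  ** MATCH **
Candidate C produces the target root.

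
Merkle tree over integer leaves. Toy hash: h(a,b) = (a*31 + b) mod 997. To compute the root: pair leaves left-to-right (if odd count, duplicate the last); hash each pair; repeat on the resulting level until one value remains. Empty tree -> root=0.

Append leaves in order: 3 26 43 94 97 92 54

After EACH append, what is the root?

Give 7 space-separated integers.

Answer: 3 119 80 131 698 538 164

Derivation:
After append 3 (leaves=[3]):
  L0: [3]
  root=3
After append 26 (leaves=[3, 26]):
  L0: [3, 26]
  L1: h(3,26)=(3*31+26)%997=119 -> [119]
  root=119
After append 43 (leaves=[3, 26, 43]):
  L0: [3, 26, 43]
  L1: h(3,26)=(3*31+26)%997=119 h(43,43)=(43*31+43)%997=379 -> [119, 379]
  L2: h(119,379)=(119*31+379)%997=80 -> [80]
  root=80
After append 94 (leaves=[3, 26, 43, 94]):
  L0: [3, 26, 43, 94]
  L1: h(3,26)=(3*31+26)%997=119 h(43,94)=(43*31+94)%997=430 -> [119, 430]
  L2: h(119,430)=(119*31+430)%997=131 -> [131]
  root=131
After append 97 (leaves=[3, 26, 43, 94, 97]):
  L0: [3, 26, 43, 94, 97]
  L1: h(3,26)=(3*31+26)%997=119 h(43,94)=(43*31+94)%997=430 h(97,97)=(97*31+97)%997=113 -> [119, 430, 113]
  L2: h(119,430)=(119*31+430)%997=131 h(113,113)=(113*31+113)%997=625 -> [131, 625]
  L3: h(131,625)=(131*31+625)%997=698 -> [698]
  root=698
After append 92 (leaves=[3, 26, 43, 94, 97, 92]):
  L0: [3, 26, 43, 94, 97, 92]
  L1: h(3,26)=(3*31+26)%997=119 h(43,94)=(43*31+94)%997=430 h(97,92)=(97*31+92)%997=108 -> [119, 430, 108]
  L2: h(119,430)=(119*31+430)%997=131 h(108,108)=(108*31+108)%997=465 -> [131, 465]
  L3: h(131,465)=(131*31+465)%997=538 -> [538]
  root=538
After append 54 (leaves=[3, 26, 43, 94, 97, 92, 54]):
  L0: [3, 26, 43, 94, 97, 92, 54]
  L1: h(3,26)=(3*31+26)%997=119 h(43,94)=(43*31+94)%997=430 h(97,92)=(97*31+92)%997=108 h(54,54)=(54*31+54)%997=731 -> [119, 430, 108, 731]
  L2: h(119,430)=(119*31+430)%997=131 h(108,731)=(108*31+731)%997=91 -> [131, 91]
  L3: h(131,91)=(131*31+91)%997=164 -> [164]
  root=164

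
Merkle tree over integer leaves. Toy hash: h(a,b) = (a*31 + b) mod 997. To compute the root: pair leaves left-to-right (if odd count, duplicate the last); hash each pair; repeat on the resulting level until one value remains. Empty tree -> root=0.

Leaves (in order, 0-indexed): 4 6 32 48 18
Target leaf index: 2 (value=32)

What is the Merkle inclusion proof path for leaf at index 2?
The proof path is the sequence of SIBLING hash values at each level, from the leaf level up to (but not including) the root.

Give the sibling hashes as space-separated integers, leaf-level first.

Answer: 48 130 486

Derivation:
L0 (leaves): [4, 6, 32, 48, 18], target index=2
L1: h(4,6)=(4*31+6)%997=130 [pair 0] h(32,48)=(32*31+48)%997=43 [pair 1] h(18,18)=(18*31+18)%997=576 [pair 2] -> [130, 43, 576]
  Sibling for proof at L0: 48
L2: h(130,43)=(130*31+43)%997=85 [pair 0] h(576,576)=(576*31+576)%997=486 [pair 1] -> [85, 486]
  Sibling for proof at L1: 130
L3: h(85,486)=(85*31+486)%997=130 [pair 0] -> [130]
  Sibling for proof at L2: 486
Root: 130
Proof path (sibling hashes from leaf to root): [48, 130, 486]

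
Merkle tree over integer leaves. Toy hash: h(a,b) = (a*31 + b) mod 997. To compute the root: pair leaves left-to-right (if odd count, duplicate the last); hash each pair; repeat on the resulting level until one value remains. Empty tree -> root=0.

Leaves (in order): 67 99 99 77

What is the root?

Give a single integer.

L0: [67, 99, 99, 77]
L1: h(67,99)=(67*31+99)%997=182 h(99,77)=(99*31+77)%997=155 -> [182, 155]
L2: h(182,155)=(182*31+155)%997=812 -> [812]

Answer: 812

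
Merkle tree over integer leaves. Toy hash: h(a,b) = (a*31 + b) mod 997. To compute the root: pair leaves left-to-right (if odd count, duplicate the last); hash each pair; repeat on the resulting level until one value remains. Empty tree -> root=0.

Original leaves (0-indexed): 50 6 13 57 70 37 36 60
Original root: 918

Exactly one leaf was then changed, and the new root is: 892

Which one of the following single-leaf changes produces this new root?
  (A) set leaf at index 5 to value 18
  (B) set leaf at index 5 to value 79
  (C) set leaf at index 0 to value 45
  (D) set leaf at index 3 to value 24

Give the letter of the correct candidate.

Original leaves: [50, 6, 13, 57, 70, 37, 36, 60]
Target new root: 892
Try each candidate change and compute the resulting root:
Candidate A: set leaf[5] = 18 -> leaves = [50, 6, 13, 57, 70, 18, 36, 60]
  L0: [50, 6, 13, 57, 70, 18, 36, 60]
  L1: h(50,6)=(50*31+6)%997=559 h(13,57)=(13*31+57)%997=460 h(70,18)=(70*31+18)%997=194 h(36,60)=(36*31+60)%997=179 -> [559, 460, 194, 179]
  L2: h(559,460)=(559*31+460)%997=840 h(194,179)=(194*31+179)%997=211 -> [840, 211]
  L3: h(840,211)=(840*31+211)%997=329 -> [329]
  root = 329 != target 892
Candidate B: set leaf[5] = 79 -> leaves = [50, 6, 13, 57, 70, 79, 36, 60]
  L0: [50, 6, 13, 57, 70, 79, 36, 60]
  L1: h(50,6)=(50*31+6)%997=559 h(13,57)=(13*31+57)%997=460 h(70,79)=(70*31+79)%997=255 h(36,60)=(36*31+60)%997=179 -> [559, 460, 255, 179]
  L2: h(559,460)=(559*31+460)%997=840 h(255,179)=(255*31+179)%997=108 -> [840, 108]
  L3: h(840,108)=(840*31+108)%997=226 -> [226]
  root = 226 != target 892
Candidate C: set leaf[0] = 45 -> leaves = [45, 6, 13, 57, 70, 37, 36, 60]
  L0: [45, 6, 13, 57, 70, 37, 36, 60]
  L1: h(45,6)=(45*31+6)%997=404 h(13,57)=(13*31+57)%997=460 h(70,37)=(70*31+37)%997=213 h(36,60)=(36*31+60)%997=179 -> [404, 460, 213, 179]
  L2: h(404,460)=(404*31+460)%997=23 h(213,179)=(213*31+179)%997=800 -> [23, 800]
  L3: h(23,800)=(23*31+800)%997=516 -> [516]
  root = 516 != target 892
Candidate D: set leaf[3] = 24 -> leaves = [50, 6, 13, 24, 70, 37, 36, 60]
  L0: [50, 6, 13, 24, 70, 37, 36, 60]
  L1: h(50,6)=(50*31+6)%997=559 h(13,24)=(13*31+24)%997=427 h(70,37)=(70*31+37)%997=213 h(36,60)=(36*31+60)%997=179 -> [559, 427, 213, 179]
  L2: h(559,427)=(559*31+427)%997=807 h(213,179)=(213*31+179)%997=800 -> [807, 800]
  L3: h(807,800)=(807*31+800)%997=892 -> [892]
  root = 892 == target 892  ** MATCH **
Candidate D produces the target root.

Answer: D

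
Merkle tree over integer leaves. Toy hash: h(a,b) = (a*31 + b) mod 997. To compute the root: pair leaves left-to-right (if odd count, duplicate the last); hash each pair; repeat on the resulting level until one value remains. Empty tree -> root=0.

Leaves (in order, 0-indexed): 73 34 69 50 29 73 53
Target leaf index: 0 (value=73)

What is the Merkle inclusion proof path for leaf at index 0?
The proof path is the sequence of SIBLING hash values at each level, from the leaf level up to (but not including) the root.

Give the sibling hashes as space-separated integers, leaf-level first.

L0 (leaves): [73, 34, 69, 50, 29, 73, 53], target index=0
L1: h(73,34)=(73*31+34)%997=303 [pair 0] h(69,50)=(69*31+50)%997=195 [pair 1] h(29,73)=(29*31+73)%997=972 [pair 2] h(53,53)=(53*31+53)%997=699 [pair 3] -> [303, 195, 972, 699]
  Sibling for proof at L0: 34
L2: h(303,195)=(303*31+195)%997=615 [pair 0] h(972,699)=(972*31+699)%997=921 [pair 1] -> [615, 921]
  Sibling for proof at L1: 195
L3: h(615,921)=(615*31+921)%997=46 [pair 0] -> [46]
  Sibling for proof at L2: 921
Root: 46
Proof path (sibling hashes from leaf to root): [34, 195, 921]

Answer: 34 195 921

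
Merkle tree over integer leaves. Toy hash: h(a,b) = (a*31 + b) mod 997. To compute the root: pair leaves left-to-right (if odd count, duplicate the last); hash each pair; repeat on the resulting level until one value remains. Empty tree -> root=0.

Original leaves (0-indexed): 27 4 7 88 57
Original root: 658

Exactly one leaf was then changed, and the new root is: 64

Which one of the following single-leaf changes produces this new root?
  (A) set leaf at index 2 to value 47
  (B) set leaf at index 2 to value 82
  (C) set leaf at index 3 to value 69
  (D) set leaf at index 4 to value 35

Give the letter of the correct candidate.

Answer: D

Derivation:
Original leaves: [27, 4, 7, 88, 57]
Target new root: 64
Try each candidate change and compute the resulting root:
Candidate A: set leaf[2] = 47 -> leaves = [27, 4, 47, 88, 57]
  L0: [27, 4, 47, 88, 57]
  L1: h(27,4)=(27*31+4)%997=841 h(47,88)=(47*31+88)%997=548 h(57,57)=(57*31+57)%997=827 -> [841, 548, 827]
  L2: h(841,548)=(841*31+548)%997=697 h(827,827)=(827*31+827)%997=542 -> [697, 542]
  L3: h(697,542)=(697*31+542)%997=215 -> [215]
  root = 215 != target 64
Candidate B: set leaf[2] = 82 -> leaves = [27, 4, 82, 88, 57]
  L0: [27, 4, 82, 88, 57]
  L1: h(27,4)=(27*31+4)%997=841 h(82,88)=(82*31+88)%997=636 h(57,57)=(57*31+57)%997=827 -> [841, 636, 827]
  L2: h(841,636)=(841*31+636)%997=785 h(827,827)=(827*31+827)%997=542 -> [785, 542]
  L3: h(785,542)=(785*31+542)%997=949 -> [949]
  root = 949 != target 64
Candidate C: set leaf[3] = 69 -> leaves = [27, 4, 7, 69, 57]
  L0: [27, 4, 7, 69, 57]
  L1: h(27,4)=(27*31+4)%997=841 h(7,69)=(7*31+69)%997=286 h(57,57)=(57*31+57)%997=827 -> [841, 286, 827]
  L2: h(841,286)=(841*31+286)%997=435 h(827,827)=(827*31+827)%997=542 -> [435, 542]
  L3: h(435,542)=(435*31+542)%997=69 -> [69]
  root = 69 != target 64
Candidate D: set leaf[4] = 35 -> leaves = [27, 4, 7, 88, 35]
  L0: [27, 4, 7, 88, 35]
  L1: h(27,4)=(27*31+4)%997=841 h(7,88)=(7*31+88)%997=305 h(35,35)=(35*31+35)%997=123 -> [841, 305, 123]
  L2: h(841,305)=(841*31+305)%997=454 h(123,123)=(123*31+123)%997=945 -> [454, 945]
  L3: h(454,945)=(454*31+945)%997=64 -> [64]
  root = 64 == target 64  ** MATCH **
Candidate D produces the target root.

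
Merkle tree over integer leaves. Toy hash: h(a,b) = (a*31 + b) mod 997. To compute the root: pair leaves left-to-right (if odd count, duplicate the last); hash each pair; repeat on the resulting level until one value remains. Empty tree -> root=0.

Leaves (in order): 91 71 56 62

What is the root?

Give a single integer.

Answer: 723

Derivation:
L0: [91, 71, 56, 62]
L1: h(91,71)=(91*31+71)%997=898 h(56,62)=(56*31+62)%997=801 -> [898, 801]
L2: h(898,801)=(898*31+801)%997=723 -> [723]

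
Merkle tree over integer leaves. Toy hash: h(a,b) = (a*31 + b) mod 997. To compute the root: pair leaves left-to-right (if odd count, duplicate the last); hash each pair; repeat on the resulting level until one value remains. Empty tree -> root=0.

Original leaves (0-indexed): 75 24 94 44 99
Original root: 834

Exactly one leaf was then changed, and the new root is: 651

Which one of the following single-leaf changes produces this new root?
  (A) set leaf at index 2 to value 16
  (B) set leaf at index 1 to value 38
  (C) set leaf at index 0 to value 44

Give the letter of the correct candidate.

Original leaves: [75, 24, 94, 44, 99]
Target new root: 651
Try each candidate change and compute the resulting root:
Candidate A: set leaf[2] = 16 -> leaves = [75, 24, 16, 44, 99]
  L0: [75, 24, 16, 44, 99]
  L1: h(75,24)=(75*31+24)%997=355 h(16,44)=(16*31+44)%997=540 h(99,99)=(99*31+99)%997=177 -> [355, 540, 177]
  L2: h(355,540)=(355*31+540)%997=578 h(177,177)=(177*31+177)%997=679 -> [578, 679]
  L3: h(578,679)=(578*31+679)%997=651 -> [651]
  root = 651 == target 651  ** MATCH **
Candidate B: set leaf[1] = 38 -> leaves = [75, 38, 94, 44, 99]
  L0: [75, 38, 94, 44, 99]
  L1: h(75,38)=(75*31+38)%997=369 h(94,44)=(94*31+44)%997=964 h(99,99)=(99*31+99)%997=177 -> [369, 964, 177]
  L2: h(369,964)=(369*31+964)%997=439 h(177,177)=(177*31+177)%997=679 -> [439, 679]
  L3: h(439,679)=(439*31+679)%997=330 -> [330]
  root = 330 != target 651
Candidate C: set leaf[0] = 44 -> leaves = [44, 24, 94, 44, 99]
  L0: [44, 24, 94, 44, 99]
  L1: h(44,24)=(44*31+24)%997=391 h(94,44)=(94*31+44)%997=964 h(99,99)=(99*31+99)%997=177 -> [391, 964, 177]
  L2: h(391,964)=(391*31+964)%997=124 h(177,177)=(177*31+177)%997=679 -> [124, 679]
  L3: h(124,679)=(124*31+679)%997=535 -> [535]
  root = 535 != target 651
Candidate A produces the target root.

Answer: A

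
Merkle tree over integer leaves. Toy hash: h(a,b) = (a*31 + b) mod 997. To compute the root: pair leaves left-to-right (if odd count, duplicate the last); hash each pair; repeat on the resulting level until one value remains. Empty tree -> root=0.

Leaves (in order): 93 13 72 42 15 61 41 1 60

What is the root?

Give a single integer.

Answer: 780

Derivation:
L0: [93, 13, 72, 42, 15, 61, 41, 1, 60]
L1: h(93,13)=(93*31+13)%997=902 h(72,42)=(72*31+42)%997=280 h(15,61)=(15*31+61)%997=526 h(41,1)=(41*31+1)%997=275 h(60,60)=(60*31+60)%997=923 -> [902, 280, 526, 275, 923]
L2: h(902,280)=(902*31+280)%997=326 h(526,275)=(526*31+275)%997=629 h(923,923)=(923*31+923)%997=623 -> [326, 629, 623]
L3: h(326,629)=(326*31+629)%997=765 h(623,623)=(623*31+623)%997=993 -> [765, 993]
L4: h(765,993)=(765*31+993)%997=780 -> [780]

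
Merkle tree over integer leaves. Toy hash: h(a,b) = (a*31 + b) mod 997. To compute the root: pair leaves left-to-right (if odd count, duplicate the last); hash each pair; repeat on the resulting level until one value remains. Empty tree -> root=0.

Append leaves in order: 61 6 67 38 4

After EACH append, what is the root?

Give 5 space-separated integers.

Answer: 61 900 134 105 372

Derivation:
After append 61 (leaves=[61]):
  L0: [61]
  root=61
After append 6 (leaves=[61, 6]):
  L0: [61, 6]
  L1: h(61,6)=(61*31+6)%997=900 -> [900]
  root=900
After append 67 (leaves=[61, 6, 67]):
  L0: [61, 6, 67]
  L1: h(61,6)=(61*31+6)%997=900 h(67,67)=(67*31+67)%997=150 -> [900, 150]
  L2: h(900,150)=(900*31+150)%997=134 -> [134]
  root=134
After append 38 (leaves=[61, 6, 67, 38]):
  L0: [61, 6, 67, 38]
  L1: h(61,6)=(61*31+6)%997=900 h(67,38)=(67*31+38)%997=121 -> [900, 121]
  L2: h(900,121)=(900*31+121)%997=105 -> [105]
  root=105
After append 4 (leaves=[61, 6, 67, 38, 4]):
  L0: [61, 6, 67, 38, 4]
  L1: h(61,6)=(61*31+6)%997=900 h(67,38)=(67*31+38)%997=121 h(4,4)=(4*31+4)%997=128 -> [900, 121, 128]
  L2: h(900,121)=(900*31+121)%997=105 h(128,128)=(128*31+128)%997=108 -> [105, 108]
  L3: h(105,108)=(105*31+108)%997=372 -> [372]
  root=372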